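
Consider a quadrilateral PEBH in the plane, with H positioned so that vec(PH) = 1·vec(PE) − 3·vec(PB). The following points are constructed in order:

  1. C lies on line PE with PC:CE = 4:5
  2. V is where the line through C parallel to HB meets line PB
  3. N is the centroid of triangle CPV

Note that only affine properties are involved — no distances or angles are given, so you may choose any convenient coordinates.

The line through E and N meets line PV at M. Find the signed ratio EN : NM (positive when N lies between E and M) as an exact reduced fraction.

Set P = (0, 0), E = (1, 0), B = (0, 1), H = (1, -3); any affine frame gives the same invariant.
1. C lies on line PE with PC:CE = 4:5 ⇒ C = (4/9, 0)
2. V is where the line through C parallel to HB meets line PB ⇒ V = (0, 16/9)
3. N is the centroid of triangle CPV ⇒ N = (4/27, 16/27)
line EN meets PV at M = (0, 16/23)
N = E + t·(M−E) with t = 23/27, so EN:NM = 23/27:4/27

EN:NM = 23/4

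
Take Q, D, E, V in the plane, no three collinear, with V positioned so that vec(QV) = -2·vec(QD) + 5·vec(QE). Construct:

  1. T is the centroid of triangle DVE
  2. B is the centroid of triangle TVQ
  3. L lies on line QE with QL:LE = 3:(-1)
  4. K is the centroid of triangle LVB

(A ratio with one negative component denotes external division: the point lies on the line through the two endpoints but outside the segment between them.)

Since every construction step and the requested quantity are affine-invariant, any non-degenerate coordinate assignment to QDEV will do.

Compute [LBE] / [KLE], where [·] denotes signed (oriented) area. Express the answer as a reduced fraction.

Assign Q = (0, 0), D = (1, 0), E = (0, 1), V = (-2, 5) — the answer is frame-independent, so this choice is without loss of generality.
1. T is the centroid of triangle DVE ⇒ T = (-1/3, 2)
2. B is the centroid of triangle TVQ ⇒ B = (-7/9, 7/3)
3. L lies on line QE with QL:LE = 3:(-1) ⇒ L = (0, 3/2)
4. K is the centroid of triangle LVB ⇒ K = (-25/27, 53/18)
2·[LBE] = 7/18, 2·[KLE] = -25/54
[LBE]:[KLE] = 7/18:-25/54 = -21/25

[LBE]:[KLE] = -21/25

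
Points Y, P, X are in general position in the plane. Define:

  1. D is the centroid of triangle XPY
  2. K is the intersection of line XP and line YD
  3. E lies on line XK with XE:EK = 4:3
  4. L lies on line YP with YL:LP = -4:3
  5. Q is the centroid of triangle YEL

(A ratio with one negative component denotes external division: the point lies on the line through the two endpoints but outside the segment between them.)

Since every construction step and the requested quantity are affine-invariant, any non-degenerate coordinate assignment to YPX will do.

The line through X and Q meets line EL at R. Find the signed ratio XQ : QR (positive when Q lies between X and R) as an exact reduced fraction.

XQ:QR = -19/10

Work in coordinates with Y = (0, 0), P = (1, 0), X = (0, 1).
1. D is the centroid of triangle XPY ⇒ D = (1/3, 1/3)
2. K is the intersection of line XP and line YD ⇒ K = (1/2, 1/2)
3. E lies on line XK with XE:EK = 4:3 ⇒ E = (2/7, 5/7)
4. L lies on line YP with YL:LP = -4:3 ⇒ L = (4, 0)
5. Q is the centroid of triangle YEL ⇒ Q = (10/7, 5/21)
line XQ meets EL at R = (90/133, 85/133)
Q = X + t·(R−X) with t = 19/9, so XQ:QR = 19/9:-10/9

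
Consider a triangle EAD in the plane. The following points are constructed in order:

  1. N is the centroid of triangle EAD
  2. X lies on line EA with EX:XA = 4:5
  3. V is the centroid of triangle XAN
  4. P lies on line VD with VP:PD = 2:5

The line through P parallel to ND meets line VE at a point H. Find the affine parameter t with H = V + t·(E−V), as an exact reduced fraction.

Assign E = (0, 0), A = (1, 0), D = (0, 1) — the answer is frame-independent, so this choice is without loss of generality.
1. N is the centroid of triangle EAD ⇒ N = (1/3, 1/3)
2. X lies on line EA with EX:XA = 4:5 ⇒ X = (4/9, 0)
3. V is the centroid of triangle XAN ⇒ V = (16/27, 1/9)
4. P lies on line VD with VP:PD = 2:5 ⇒ P = (80/189, 23/63)
through P parallel to ND: direction (-1/3, 2/3); meets VE at H = (3664/6615, 229/2205)
H = V + t·(E−V) with t = 16/245

t = 16/245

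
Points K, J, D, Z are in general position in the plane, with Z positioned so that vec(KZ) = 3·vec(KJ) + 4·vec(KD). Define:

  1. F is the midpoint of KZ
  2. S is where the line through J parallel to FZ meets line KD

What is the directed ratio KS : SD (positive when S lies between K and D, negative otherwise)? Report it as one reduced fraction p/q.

Assign K = (0, 0), J = (1, 0), D = (0, 1), Z = (3, 4) — the answer is frame-independent, so this choice is without loss of generality.
1. F is the midpoint of KZ ⇒ F = (3/2, 2)
2. S is where the line through J parallel to FZ meets line KD ⇒ S = (0, -4/3)
S = K + t·(D−K) with t = -4/3, so KS:SD = t:(1−t) = -4/3:7/3

KS:SD = -4/7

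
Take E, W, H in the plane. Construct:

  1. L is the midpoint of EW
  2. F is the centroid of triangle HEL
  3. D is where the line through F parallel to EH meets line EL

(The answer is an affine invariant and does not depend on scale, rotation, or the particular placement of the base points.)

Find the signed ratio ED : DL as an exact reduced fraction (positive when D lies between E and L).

ED:DL = 1/2

Assign E = (0, 0), W = (1, 0), H = (0, 1) — the answer is frame-independent, so this choice is without loss of generality.
1. L is the midpoint of EW ⇒ L = (1/2, 0)
2. F is the centroid of triangle HEL ⇒ F = (1/6, 1/3)
3. D is where the line through F parallel to EH meets line EL ⇒ D = (1/6, 0)
D = E + t·(L−E) with t = 1/3, so ED:DL = t:(1−t) = 1/3:2/3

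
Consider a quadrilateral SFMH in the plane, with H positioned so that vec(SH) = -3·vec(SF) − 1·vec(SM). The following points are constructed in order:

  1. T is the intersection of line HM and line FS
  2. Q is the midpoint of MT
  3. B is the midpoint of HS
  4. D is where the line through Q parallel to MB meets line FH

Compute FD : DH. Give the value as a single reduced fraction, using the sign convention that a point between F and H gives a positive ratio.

FD:DH = 3

Work in coordinates with S = (0, 0), F = (1, 0), M = (0, 1), H = (-3, -1).
1. T is the intersection of line HM and line FS ⇒ T = (-3/2, 0)
2. Q is the midpoint of MT ⇒ Q = (-3/4, 1/2)
3. B is the midpoint of HS ⇒ B = (-3/2, -1/2)
4. D is where the line through Q parallel to MB meets line FH ⇒ D = (-2, -3/4)
D = F + t·(H−F) with t = 3/4, so FD:DH = t:(1−t) = 3/4:1/4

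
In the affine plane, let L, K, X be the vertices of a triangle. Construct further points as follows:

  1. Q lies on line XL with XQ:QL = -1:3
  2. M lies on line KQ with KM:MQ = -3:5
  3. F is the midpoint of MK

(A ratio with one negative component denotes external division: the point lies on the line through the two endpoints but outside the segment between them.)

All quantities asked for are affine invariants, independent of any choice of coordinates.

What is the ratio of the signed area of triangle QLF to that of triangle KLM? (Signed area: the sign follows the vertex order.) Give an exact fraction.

[QLF]:[KLM] = 7/6

Work in coordinates with L = (0, 0), K = (1, 0), X = (0, 1).
1. Q lies on line XL with XQ:QL = -1:3 ⇒ Q = (0, 3/2)
2. M lies on line KQ with KM:MQ = -3:5 ⇒ M = (5/2, -9/4)
3. F is the midpoint of MK ⇒ F = (7/4, -9/8)
2·[QLF] = 21/8, 2·[KLM] = 9/4
[QLF]:[KLM] = 21/8:9/4 = 7/6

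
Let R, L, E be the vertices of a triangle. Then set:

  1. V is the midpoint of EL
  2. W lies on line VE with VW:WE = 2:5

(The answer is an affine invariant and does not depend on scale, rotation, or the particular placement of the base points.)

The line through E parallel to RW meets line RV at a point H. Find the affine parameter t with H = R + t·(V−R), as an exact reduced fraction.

Assign R = (0, 0), L = (1, 0), E = (0, 1) — the answer is frame-independent, so this choice is without loss of generality.
1. V is the midpoint of EL ⇒ V = (1/2, 1/2)
2. W lies on line VE with VW:WE = 2:5 ⇒ W = (5/14, 9/14)
through E parallel to RW: direction (5/14, 9/14); meets RV at H = (-5/4, -5/4)
H = R + t·(V−R) with t = -5/2

t = -5/2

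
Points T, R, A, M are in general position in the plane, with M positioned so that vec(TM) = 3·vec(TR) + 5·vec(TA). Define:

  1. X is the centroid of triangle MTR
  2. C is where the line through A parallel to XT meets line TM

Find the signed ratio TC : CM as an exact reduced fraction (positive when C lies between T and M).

TC:CM = 4

Choose coordinates T = (0, 0), R = (1, 0), A = (0, 1), M = (3, 5).
1. X is the centroid of triangle MTR ⇒ X = (4/3, 5/3)
2. C is where the line through A parallel to XT meets line TM ⇒ C = (12/5, 4)
C = T + t·(M−T) with t = 4/5, so TC:CM = t:(1−t) = 4/5:1/5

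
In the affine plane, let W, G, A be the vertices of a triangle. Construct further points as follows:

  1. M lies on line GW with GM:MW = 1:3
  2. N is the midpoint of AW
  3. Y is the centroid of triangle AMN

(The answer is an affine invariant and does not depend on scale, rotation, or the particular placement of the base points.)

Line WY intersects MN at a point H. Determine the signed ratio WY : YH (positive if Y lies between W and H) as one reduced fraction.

Assign W = (0, 0), G = (1, 0), A = (0, 1) — the answer is frame-independent, so this choice is without loss of generality.
1. M lies on line GW with GM:MW = 1:3 ⇒ M = (3/4, 0)
2. N is the midpoint of AW ⇒ N = (0, 1/2)
3. Y is the centroid of triangle AMN ⇒ Y = (1/4, 1/2)
line WY meets MN at H = (3/16, 3/8)
Y = W + t·(H−W) with t = 4/3, so WY:YH = 4/3:-1/3

WY:YH = -4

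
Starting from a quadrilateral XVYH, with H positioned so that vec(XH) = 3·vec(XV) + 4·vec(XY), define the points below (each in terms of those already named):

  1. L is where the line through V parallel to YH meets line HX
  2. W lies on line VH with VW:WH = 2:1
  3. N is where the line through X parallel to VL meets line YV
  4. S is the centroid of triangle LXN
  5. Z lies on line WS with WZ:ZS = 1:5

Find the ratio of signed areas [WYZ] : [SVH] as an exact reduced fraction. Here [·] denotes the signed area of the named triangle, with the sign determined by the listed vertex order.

Set X = (0, 0), V = (1, 0), Y = (0, 1), H = (3, 4); any affine frame gives the same invariant.
1. L is where the line through V parallel to YH meets line HX ⇒ L = (-3, -4)
2. W lies on line VH with VW:WH = 2:1 ⇒ W = (7/3, 8/3)
3. N is where the line through X parallel to VL meets line YV ⇒ N = (1/2, 1/2)
4. S is the centroid of triangle LXN ⇒ S = (-5/6, -7/6)
5. Z lies on line WS with WZ:ZS = 1:5 ⇒ Z = (65/36, 73/36)
2·[WYZ] = 11/18, 2·[SVH] = 5
[WYZ]:[SVH] = 11/18:5 = 11/90

[WYZ]:[SVH] = 11/90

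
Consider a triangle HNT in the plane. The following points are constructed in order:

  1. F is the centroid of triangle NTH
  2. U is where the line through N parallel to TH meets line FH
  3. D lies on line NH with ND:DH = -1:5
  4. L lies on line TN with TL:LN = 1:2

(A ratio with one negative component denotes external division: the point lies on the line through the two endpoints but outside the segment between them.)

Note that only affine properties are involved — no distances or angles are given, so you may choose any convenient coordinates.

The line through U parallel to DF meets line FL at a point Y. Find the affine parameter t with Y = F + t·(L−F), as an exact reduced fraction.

Choose coordinates H = (0, 0), N = (1, 0), T = (0, 1).
1. F is the centroid of triangle NTH ⇒ F = (1/3, 1/3)
2. U is where the line through N parallel to TH meets line FH ⇒ U = (1, 1)
3. D lies on line NH with ND:DH = -1:5 ⇒ D = (5/4, 0)
4. L lies on line TN with TL:LN = 1:2 ⇒ L = (1/3, 2/3)
through U parallel to DF: direction (-11/12, 1/3); meets FL at Y = (1/3, 41/33)
Y = F + t·(L−F) with t = 30/11

t = 30/11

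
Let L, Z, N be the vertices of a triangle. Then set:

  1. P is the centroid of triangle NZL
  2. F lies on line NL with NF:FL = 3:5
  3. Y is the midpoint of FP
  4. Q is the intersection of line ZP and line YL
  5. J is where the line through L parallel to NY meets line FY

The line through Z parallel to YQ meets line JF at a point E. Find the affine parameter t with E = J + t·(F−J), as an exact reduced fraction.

t = 109/25

Assign L = (0, 0), Z = (1, 0), N = (0, 1) — the answer is frame-independent, so this choice is without loss of generality.
1. P is the centroid of triangle NZL ⇒ P = (1/3, 1/3)
2. F lies on line NL with NF:FL = 3:5 ⇒ F = (0, 5/8)
3. Y is the midpoint of FP ⇒ Y = (1/6, 23/48)
4. Q is the intersection of line ZP and line YL ⇒ Q = (4/27, 23/54)
5. J is where the line through L parallel to NY meets line FY ⇒ J = (-5/18, 125/144)
through Z parallel to YQ: direction (-1/54, -23/432); meets JF at E = (14/15, -23/120)
E = J + t·(F−J) with t = 109/25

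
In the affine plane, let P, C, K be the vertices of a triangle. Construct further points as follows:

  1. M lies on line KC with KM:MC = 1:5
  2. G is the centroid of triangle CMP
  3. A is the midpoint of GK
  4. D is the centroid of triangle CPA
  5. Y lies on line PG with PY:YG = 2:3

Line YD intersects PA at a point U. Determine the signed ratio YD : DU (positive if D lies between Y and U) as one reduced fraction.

Work in coordinates with P = (0, 0), C = (1, 0), K = (0, 1).
1. M lies on line KC with KM:MC = 1:5 ⇒ M = (1/6, 5/6)
2. G is the centroid of triangle CMP ⇒ G = (7/18, 5/18)
3. A is the midpoint of GK ⇒ A = (7/36, 23/36)
4. D is the centroid of triangle CPA ⇒ D = (43/108, 23/108)
5. Y lies on line PG with PY:YG = 2:3 ⇒ Y = (7/45, 1/9)
line YD meets PA at U = (7/438, 23/438)
D = Y + t·(U−Y) with t = -73/42, so YD:DU = -73/42:115/42

YD:DU = -73/115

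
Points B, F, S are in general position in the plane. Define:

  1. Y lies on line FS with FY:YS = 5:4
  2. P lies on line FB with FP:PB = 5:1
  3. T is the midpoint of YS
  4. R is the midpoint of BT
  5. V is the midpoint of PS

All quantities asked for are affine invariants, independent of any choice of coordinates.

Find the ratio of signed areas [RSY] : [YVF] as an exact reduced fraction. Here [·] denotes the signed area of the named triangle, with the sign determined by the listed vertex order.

Set B = (0, 0), F = (1, 0), S = (0, 1); any affine frame gives the same invariant.
1. Y lies on line FS with FY:YS = 5:4 ⇒ Y = (4/9, 5/9)
2. P lies on line FB with FP:PB = 5:1 ⇒ P = (1/6, 0)
3. T is the midpoint of YS ⇒ T = (2/9, 7/9)
4. R is the midpoint of BT ⇒ R = (1/9, 7/18)
5. V is the midpoint of PS ⇒ V = (1/12, 1/2)
2·[RSY] = -2/9, 2·[YVF] = 25/108
[RSY]:[YVF] = -2/9:25/108 = -24/25

[RSY]:[YVF] = -24/25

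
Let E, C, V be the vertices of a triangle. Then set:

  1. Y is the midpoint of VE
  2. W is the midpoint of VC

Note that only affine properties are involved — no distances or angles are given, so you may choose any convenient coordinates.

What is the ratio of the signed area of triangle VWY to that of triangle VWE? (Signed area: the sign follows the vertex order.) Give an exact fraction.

Work in coordinates with E = (0, 0), C = (1, 0), V = (0, 1).
1. Y is the midpoint of VE ⇒ Y = (0, 1/2)
2. W is the midpoint of VC ⇒ W = (1/2, 1/2)
2·[VWY] = -1/4, 2·[VWE] = -1/2
[VWY]:[VWE] = -1/4:-1/2 = 1/2

[VWY]:[VWE] = 1/2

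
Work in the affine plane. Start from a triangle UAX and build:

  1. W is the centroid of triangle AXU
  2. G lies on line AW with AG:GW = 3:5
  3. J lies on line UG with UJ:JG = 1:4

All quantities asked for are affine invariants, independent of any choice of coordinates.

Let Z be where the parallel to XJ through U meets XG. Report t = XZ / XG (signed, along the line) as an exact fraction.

Work in coordinates with U = (0, 0), A = (1, 0), X = (0, 1).
1. W is the centroid of triangle AXU ⇒ W = (1/3, 1/3)
2. G lies on line AW with AG:GW = 3:5 ⇒ G = (3/4, 1/8)
3. J lies on line UG with UJ:JG = 1:4 ⇒ J = (3/20, 1/40)
through U parallel to XJ: direction (3/20, -39/40); meets XG at Z = (-3/16, 39/32)
Z = X + t·(G−X) with t = -1/4

t = -1/4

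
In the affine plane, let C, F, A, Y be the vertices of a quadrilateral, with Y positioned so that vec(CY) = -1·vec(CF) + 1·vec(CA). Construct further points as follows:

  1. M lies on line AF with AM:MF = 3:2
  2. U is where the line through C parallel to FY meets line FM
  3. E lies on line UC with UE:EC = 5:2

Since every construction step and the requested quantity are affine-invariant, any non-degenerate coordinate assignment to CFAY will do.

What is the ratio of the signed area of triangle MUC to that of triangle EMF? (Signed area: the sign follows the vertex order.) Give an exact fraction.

[MUC]:[EMF] = 49/10

Set C = (0, 0), F = (1, 0), A = (0, 1), Y = (-1, 1); any affine frame gives the same invariant.
1. M lies on line AF with AM:MF = 3:2 ⇒ M = (3/5, 2/5)
2. U is where the line through C parallel to FY meets line FM ⇒ U = (2, -1)
3. E lies on line UC with UE:EC = 5:2 ⇒ E = (4/7, -2/7)
2·[MUC] = -7/5, 2·[EMF] = -2/7
[MUC]:[EMF] = -7/5:-2/7 = 49/10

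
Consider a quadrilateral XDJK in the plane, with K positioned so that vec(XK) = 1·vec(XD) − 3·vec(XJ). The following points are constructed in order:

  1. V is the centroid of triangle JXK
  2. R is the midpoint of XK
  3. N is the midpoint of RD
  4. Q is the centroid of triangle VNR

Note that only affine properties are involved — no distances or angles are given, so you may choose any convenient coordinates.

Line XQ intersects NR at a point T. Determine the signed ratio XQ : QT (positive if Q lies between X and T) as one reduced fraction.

Assign X = (0, 0), D = (1, 0), J = (0, 1), K = (1, -3) — the answer is frame-independent, so this choice is without loss of generality.
1. V is the centroid of triangle JXK ⇒ V = (1/3, -2/3)
2. R is the midpoint of XK ⇒ R = (1/2, -3/2)
3. N is the midpoint of RD ⇒ N = (3/4, -3/4)
4. Q is the centroid of triangle VNR ⇒ Q = (19/36, -35/36)
line XQ meets NR at T = (57/92, -105/92)
Q = X + t·(T−X) with t = 23/27, so XQ:QT = 23/27:4/27

XQ:QT = 23/4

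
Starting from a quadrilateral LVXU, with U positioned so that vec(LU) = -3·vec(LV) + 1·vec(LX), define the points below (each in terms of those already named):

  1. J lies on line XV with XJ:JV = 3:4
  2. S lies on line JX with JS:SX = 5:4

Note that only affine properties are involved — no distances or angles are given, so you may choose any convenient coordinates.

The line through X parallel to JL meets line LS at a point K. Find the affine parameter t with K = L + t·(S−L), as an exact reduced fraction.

t = 9/5

Set L = (0, 0), V = (1, 0), X = (0, 1), U = (-3, 1); any affine frame gives the same invariant.
1. J lies on line XV with XJ:JV = 3:4 ⇒ J = (3/7, 4/7)
2. S lies on line JX with JS:SX = 5:4 ⇒ S = (4/21, 17/21)
through X parallel to JL: direction (-3/7, -4/7); meets LS at K = (12/35, 51/35)
K = L + t·(S−L) with t = 9/5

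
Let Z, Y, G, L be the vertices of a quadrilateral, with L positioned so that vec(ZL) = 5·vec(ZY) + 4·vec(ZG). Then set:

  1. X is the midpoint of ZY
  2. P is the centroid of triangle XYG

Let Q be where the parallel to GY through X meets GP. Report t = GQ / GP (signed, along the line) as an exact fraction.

t = 3

Assign Z = (0, 0), Y = (1, 0), G = (0, 1), L = (5, 4) — the answer is frame-independent, so this choice is without loss of generality.
1. X is the midpoint of ZY ⇒ X = (1/2, 0)
2. P is the centroid of triangle XYG ⇒ P = (1/2, 1/3)
through X parallel to GY: direction (1, -1); meets GP at Q = (3/2, -1)
Q = G + t·(P−G) with t = 3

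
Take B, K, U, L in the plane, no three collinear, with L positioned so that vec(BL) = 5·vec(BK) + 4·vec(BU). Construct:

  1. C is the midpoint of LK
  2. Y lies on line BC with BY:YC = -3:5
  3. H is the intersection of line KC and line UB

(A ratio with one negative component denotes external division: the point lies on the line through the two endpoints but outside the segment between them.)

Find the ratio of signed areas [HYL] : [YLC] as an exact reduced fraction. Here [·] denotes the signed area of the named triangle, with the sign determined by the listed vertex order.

Choose coordinates B = (0, 0), K = (1, 0), U = (0, 1), L = (5, 4).
1. C is the midpoint of LK ⇒ C = (3, 2)
2. Y lies on line BC with BY:YC = -3:5 ⇒ Y = (-9/2, -3)
3. H is the intersection of line KC and line UB ⇒ H = (0, -1)
2·[HYL] = -25/2, 2·[YLC] = -5
[HYL]:[YLC] = -25/2:-5 = 5/2

[HYL]:[YLC] = 5/2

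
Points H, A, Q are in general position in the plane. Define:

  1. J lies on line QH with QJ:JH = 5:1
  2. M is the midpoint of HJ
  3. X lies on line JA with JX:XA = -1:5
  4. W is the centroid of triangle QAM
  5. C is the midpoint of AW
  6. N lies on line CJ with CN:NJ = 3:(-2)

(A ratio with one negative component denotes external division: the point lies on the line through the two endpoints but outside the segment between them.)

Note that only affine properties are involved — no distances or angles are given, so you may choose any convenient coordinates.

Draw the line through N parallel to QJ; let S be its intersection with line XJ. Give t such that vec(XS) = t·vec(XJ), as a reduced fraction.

Set H = (0, 0), A = (1, 0), Q = (0, 1); any affine frame gives the same invariant.
1. J lies on line QH with QJ:JH = 5:1 ⇒ J = (0, 1/6)
2. M is the midpoint of HJ ⇒ M = (0, 1/12)
3. X lies on line JA with JX:XA = -1:5 ⇒ X = (-1/4, 5/24)
4. W is the centroid of triangle QAM ⇒ W = (1/3, 13/36)
5. C is the midpoint of AW ⇒ C = (2/3, 13/72)
6. N lies on line CJ with CN:NJ = 3:(-2) ⇒ N = (-4/3, 5/36)
through N parallel to QJ: direction (0, -5/6); meets XJ at S = (-4/3, 7/18)
S = X + t·(J−X) with t = -13/3

t = -13/3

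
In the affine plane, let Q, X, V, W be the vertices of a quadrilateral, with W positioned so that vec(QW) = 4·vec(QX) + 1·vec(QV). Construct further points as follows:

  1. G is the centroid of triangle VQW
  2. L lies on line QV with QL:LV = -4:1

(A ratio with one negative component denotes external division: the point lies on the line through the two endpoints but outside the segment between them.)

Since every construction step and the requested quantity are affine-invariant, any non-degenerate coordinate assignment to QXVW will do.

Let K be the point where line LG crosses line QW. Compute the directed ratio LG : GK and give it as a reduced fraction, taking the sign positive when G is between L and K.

Assign Q = (0, 0), X = (1, 0), V = (0, 1), W = (4, 1) — the answer is frame-independent, so this choice is without loss of generality.
1. G is the centroid of triangle VQW ⇒ G = (4/3, 2/3)
2. L lies on line QV with QL:LV = -4:1 ⇒ L = (0, 4/3)
line LG meets QW at K = (16/9, 4/9)
G = L + t·(K−L) with t = 3/4, so LG:GK = 3/4:1/4

LG:GK = 3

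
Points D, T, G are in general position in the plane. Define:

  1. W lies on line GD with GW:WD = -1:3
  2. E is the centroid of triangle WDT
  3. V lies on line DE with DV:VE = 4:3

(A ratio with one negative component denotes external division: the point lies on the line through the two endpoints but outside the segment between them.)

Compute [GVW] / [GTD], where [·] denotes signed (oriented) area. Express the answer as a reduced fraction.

Set D = (0, 0), T = (1, 0), G = (0, 1); any affine frame gives the same invariant.
1. W lies on line GD with GW:WD = -1:3 ⇒ W = (0, 3/2)
2. E is the centroid of triangle WDT ⇒ E = (1/3, 1/2)
3. V lies on line DE with DV:VE = 4:3 ⇒ V = (4/21, 2/7)
2·[GVW] = 2/21, 2·[GTD] = -1
[GVW]:[GTD] = 2/21:-1 = -2/21

[GVW]:[GTD] = -2/21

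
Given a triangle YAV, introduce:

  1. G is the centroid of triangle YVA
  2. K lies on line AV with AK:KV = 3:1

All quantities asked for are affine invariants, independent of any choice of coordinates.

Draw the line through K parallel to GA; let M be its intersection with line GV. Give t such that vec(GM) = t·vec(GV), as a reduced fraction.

Assign Y = (0, 0), A = (1, 0), V = (0, 1) — the answer is frame-independent, so this choice is without loss of generality.
1. G is the centroid of triangle YVA ⇒ G = (1/3, 1/3)
2. K lies on line AV with AK:KV = 3:1 ⇒ K = (1/4, 3/4)
through K parallel to GA: direction (2/3, -1/3); meets GV at M = (1/12, 5/6)
M = G + t·(V−G) with t = 3/4

t = 3/4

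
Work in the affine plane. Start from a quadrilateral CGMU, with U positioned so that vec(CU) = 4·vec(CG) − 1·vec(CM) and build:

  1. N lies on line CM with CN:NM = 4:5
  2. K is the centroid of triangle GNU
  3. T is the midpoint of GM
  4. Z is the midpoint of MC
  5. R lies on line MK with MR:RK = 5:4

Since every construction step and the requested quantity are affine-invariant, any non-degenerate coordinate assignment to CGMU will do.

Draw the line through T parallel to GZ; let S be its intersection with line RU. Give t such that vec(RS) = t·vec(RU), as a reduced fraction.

Work in coordinates with C = (0, 0), G = (1, 0), M = (0, 1), U = (4, -1).
1. N lies on line CM with CN:NM = 4:5 ⇒ N = (0, 4/9)
2. K is the centroid of triangle GNU ⇒ K = (5/3, -5/27)
3. T is the midpoint of GM ⇒ T = (1/2, 1/2)
4. Z is the midpoint of MC ⇒ Z = (0, 1/2)
5. R lies on line MK with MR:RK = 5:4 ⇒ R = (25/27, 83/243)
through T parallel to GZ: direction (-1, 1/2); meets RU at S = (13/190, 68/95)
S = R + t·(U−R) with t = -53/190

t = -53/190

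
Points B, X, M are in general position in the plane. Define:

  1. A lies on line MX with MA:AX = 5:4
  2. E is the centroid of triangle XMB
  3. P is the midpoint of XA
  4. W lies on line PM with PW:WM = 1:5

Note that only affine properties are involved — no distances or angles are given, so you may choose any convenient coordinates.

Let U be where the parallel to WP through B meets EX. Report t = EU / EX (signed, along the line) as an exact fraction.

t = -2

Assign B = (0, 0), X = (1, 0), M = (0, 1) — the answer is frame-independent, so this choice is without loss of generality.
1. A lies on line MX with MA:AX = 5:4 ⇒ A = (5/9, 4/9)
2. E is the centroid of triangle XMB ⇒ E = (1/3, 1/3)
3. P is the midpoint of XA ⇒ P = (7/9, 2/9)
4. W lies on line PM with PW:WM = 1:5 ⇒ W = (35/54, 19/54)
through B parallel to WP: direction (7/54, -7/54); meets EX at U = (-1, 1)
U = E + t·(X−E) with t = -2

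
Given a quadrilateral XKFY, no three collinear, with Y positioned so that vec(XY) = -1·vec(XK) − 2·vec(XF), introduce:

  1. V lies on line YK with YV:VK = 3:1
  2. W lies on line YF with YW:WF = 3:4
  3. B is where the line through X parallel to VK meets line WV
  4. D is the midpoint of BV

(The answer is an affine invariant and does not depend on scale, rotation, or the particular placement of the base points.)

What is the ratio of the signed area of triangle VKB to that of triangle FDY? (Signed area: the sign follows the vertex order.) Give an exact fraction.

Work in coordinates with X = (0, 0), K = (1, 0), F = (0, 1), Y = (-1, -2).
1. V lies on line YK with YV:VK = 3:1 ⇒ V = (1/2, -1/2)
2. W lies on line YF with YW:WF = 3:4 ⇒ W = (-4/7, -5/7)
3. B is where the line through X parallel to VK meets line WV ⇒ B = (-3/4, -3/4)
4. D is the midpoint of BV ⇒ D = (-1/8, -5/8)
2·[VKB] = 1/2, 2·[FDY] = -5/4
[VKB]:[FDY] = 1/2:-5/4 = -2/5

[VKB]:[FDY] = -2/5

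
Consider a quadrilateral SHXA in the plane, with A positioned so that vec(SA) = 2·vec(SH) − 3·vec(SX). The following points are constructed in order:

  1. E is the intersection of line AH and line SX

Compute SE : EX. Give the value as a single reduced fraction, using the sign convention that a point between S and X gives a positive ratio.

Assign S = (0, 0), H = (1, 0), X = (0, 1), A = (2, -3) — the answer is frame-independent, so this choice is without loss of generality.
1. E is the intersection of line AH and line SX ⇒ E = (0, 3)
E = S + t·(X−S) with t = 3, so SE:EX = t:(1−t) = 3:-2

SE:EX = -3/2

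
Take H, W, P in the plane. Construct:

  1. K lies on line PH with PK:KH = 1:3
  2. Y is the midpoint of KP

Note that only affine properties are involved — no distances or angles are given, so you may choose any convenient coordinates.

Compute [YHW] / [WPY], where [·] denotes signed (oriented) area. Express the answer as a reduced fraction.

Choose coordinates H = (0, 0), W = (1, 0), P = (0, 1).
1. K lies on line PH with PK:KH = 1:3 ⇒ K = (0, 3/4)
2. Y is the midpoint of KP ⇒ Y = (0, 7/8)
2·[YHW] = 7/8, 2·[WPY] = 1/8
[YHW]:[WPY] = 7/8:1/8 = 7

[YHW]:[WPY] = 7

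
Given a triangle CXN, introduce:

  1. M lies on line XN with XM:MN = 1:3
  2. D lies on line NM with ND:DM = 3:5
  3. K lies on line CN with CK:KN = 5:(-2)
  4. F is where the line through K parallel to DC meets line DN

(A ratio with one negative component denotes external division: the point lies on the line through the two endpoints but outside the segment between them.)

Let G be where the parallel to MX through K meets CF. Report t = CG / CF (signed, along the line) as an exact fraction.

t = 5/3

Set C = (0, 0), X = (1, 0), N = (0, 1); any affine frame gives the same invariant.
1. M lies on line XN with XM:MN = 1:3 ⇒ M = (3/4, 1/4)
2. D lies on line NM with ND:DM = 3:5 ⇒ D = (9/32, 23/32)
3. K lies on line CN with CK:KN = 5:(-2) ⇒ K = (0, 5/3)
4. F is where the line through K parallel to DC meets line DN ⇒ F = (-3/16, 19/16)
through K parallel to MX: direction (1/4, -1/4); meets CF at G = (-5/16, 95/48)
G = C + t·(F−C) with t = 5/3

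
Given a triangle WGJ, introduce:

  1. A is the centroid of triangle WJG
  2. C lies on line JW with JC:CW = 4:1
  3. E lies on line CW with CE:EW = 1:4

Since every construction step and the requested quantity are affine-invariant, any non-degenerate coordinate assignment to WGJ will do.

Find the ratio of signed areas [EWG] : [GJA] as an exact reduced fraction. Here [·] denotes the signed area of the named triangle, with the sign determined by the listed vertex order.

Assign W = (0, 0), G = (1, 0), J = (0, 1) — the answer is frame-independent, so this choice is without loss of generality.
1. A is the centroid of triangle WJG ⇒ A = (1/3, 1/3)
2. C lies on line JW with JC:CW = 4:1 ⇒ C = (0, 1/5)
3. E lies on line CW with CE:EW = 1:4 ⇒ E = (0, 4/25)
2·[EWG] = 4/25, 2·[GJA] = 1/3
[EWG]:[GJA] = 4/25:1/3 = 12/25

[EWG]:[GJA] = 12/25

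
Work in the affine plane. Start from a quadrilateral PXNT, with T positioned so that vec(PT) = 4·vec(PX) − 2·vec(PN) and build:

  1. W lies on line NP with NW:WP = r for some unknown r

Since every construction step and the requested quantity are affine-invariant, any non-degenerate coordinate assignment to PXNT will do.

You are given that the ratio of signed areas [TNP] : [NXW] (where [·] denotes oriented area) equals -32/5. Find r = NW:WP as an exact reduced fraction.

r = 5/3

Work in coordinates with P = (0, 0), X = (1, 0), N = (0, 1), T = (4, -2).
1. With NW:WP = r, write λ = r/(r+1) so W = N + λ·(P−N); W is affine-linear in λ
Every point depending on W is an affine combination of W and λ-independent points, so each such coordinate is linear in λ; the λ² term in each signed area is a multiple of (P−N)×(P−N) = 0, so 2·[TNP] and 2·[NXW] are each linear in λ. Evaluating at λ=0 and λ=1:
  2·[TNP] = 4,   2·[NXW] = −λ
So [TNP]:[NXW] = (4) / (−λ). Setting this equal to -32/5:
  4 = -32/5·(−λ)  ⇒  λ = 5/8
Then r = λ/(1−λ) = (5/8)/(3/8) = 5/3. Check: with r = 5/3, W = (0, 3/8) and [TNP]:[NXW] = -32/5 as required.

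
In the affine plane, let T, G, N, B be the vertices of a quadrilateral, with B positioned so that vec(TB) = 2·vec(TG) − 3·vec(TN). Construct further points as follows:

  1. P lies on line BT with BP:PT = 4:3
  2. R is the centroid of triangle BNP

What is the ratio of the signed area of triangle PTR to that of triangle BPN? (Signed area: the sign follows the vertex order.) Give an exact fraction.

[PTR]:[BPN] = 1/4

Assign T = (0, 0), G = (1, 0), N = (0, 1), B = (2, -3) — the answer is frame-independent, so this choice is without loss of generality.
1. P lies on line BT with BP:PT = 4:3 ⇒ P = (6/7, -9/7)
2. R is the centroid of triangle BNP ⇒ R = (20/21, -23/21)
2·[PTR] = -2/7, 2·[BPN] = -8/7
[PTR]:[BPN] = -2/7:-8/7 = 1/4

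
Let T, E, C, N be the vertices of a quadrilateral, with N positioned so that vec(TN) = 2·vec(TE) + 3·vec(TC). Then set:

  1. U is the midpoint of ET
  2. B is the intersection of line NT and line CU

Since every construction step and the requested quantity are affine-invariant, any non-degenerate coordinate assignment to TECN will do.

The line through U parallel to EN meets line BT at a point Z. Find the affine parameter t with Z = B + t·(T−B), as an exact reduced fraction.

Choose coordinates T = (0, 0), E = (1, 0), C = (0, 1), N = (2, 3).
1. U is the midpoint of ET ⇒ U = (1/2, 0)
2. B is the intersection of line NT and line CU ⇒ B = (2/7, 3/7)
through U parallel to EN: direction (1, 3); meets BT at Z = (1, 3/2)
Z = B + t·(T−B) with t = -5/2

t = -5/2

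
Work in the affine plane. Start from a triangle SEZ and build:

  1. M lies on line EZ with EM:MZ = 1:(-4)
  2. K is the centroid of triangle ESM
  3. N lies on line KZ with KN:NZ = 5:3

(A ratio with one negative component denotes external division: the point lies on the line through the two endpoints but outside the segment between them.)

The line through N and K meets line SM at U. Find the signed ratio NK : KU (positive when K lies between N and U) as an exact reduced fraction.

NK:KU = 55/8

Assign S = (0, 0), E = (1, 0), Z = (0, 1) — the answer is frame-independent, so this choice is without loss of generality.
1. M lies on line EZ with EM:MZ = 1:(-4) ⇒ M = (4/3, -1/3)
2. K is the centroid of triangle ESM ⇒ K = (7/9, -1/9)
3. N lies on line KZ with KN:NZ = 5:3 ⇒ N = (7/24, 7/12)
line NK meets SM at U = (28/33, -7/33)
K = N + t·(U−N) with t = 55/63, so NK:KU = 55/63:8/63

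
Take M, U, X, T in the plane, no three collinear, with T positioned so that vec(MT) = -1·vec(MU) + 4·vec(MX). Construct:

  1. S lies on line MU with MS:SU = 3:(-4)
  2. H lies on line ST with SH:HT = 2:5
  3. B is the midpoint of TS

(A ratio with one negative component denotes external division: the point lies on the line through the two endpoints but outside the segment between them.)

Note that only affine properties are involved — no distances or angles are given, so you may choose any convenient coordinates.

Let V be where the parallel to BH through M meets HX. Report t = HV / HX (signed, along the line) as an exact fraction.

t = 6/5

Set M = (0, 0), U = (1, 0), X = (0, 1), T = (-1, 4); any affine frame gives the same invariant.
1. S lies on line MU with MS:SU = 3:(-4) ⇒ S = (-3, 0)
2. H lies on line ST with SH:HT = 2:5 ⇒ H = (-17/7, 8/7)
3. B is the midpoint of TS ⇒ B = (-2, 2)
through M parallel to BH: direction (-3/7, -6/7); meets HX at V = (17/35, 34/35)
V = H + t·(X−H) with t = 6/5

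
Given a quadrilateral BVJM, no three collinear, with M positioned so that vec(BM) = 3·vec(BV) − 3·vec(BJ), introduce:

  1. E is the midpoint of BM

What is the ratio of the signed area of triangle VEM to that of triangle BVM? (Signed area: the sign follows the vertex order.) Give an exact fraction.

Assign B = (0, 0), V = (1, 0), J = (0, 1), M = (3, -3) — the answer is frame-independent, so this choice is without loss of generality.
1. E is the midpoint of BM ⇒ E = (3/2, -3/2)
2·[VEM] = 3/2, 2·[BVM] = -3
[VEM]:[BVM] = 3/2:-3 = -1/2

[VEM]:[BVM] = -1/2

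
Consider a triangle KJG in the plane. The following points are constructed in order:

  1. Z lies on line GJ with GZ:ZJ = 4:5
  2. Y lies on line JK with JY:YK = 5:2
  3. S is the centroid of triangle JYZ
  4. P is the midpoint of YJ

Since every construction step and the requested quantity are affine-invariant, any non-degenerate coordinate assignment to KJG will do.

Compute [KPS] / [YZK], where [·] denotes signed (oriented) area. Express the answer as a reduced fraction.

[KPS]:[YZK] = 3/4

Set K = (0, 0), J = (1, 0), G = (0, 1); any affine frame gives the same invariant.
1. Z lies on line GJ with GZ:ZJ = 4:5 ⇒ Z = (4/9, 5/9)
2. Y lies on line JK with JY:YK = 5:2 ⇒ Y = (2/7, 0)
3. S is the centroid of triangle JYZ ⇒ S = (109/189, 5/27)
4. P is the midpoint of YJ ⇒ P = (9/14, 0)
2·[KPS] = 5/42, 2·[YZK] = 10/63
[KPS]:[YZK] = 5/42:10/63 = 3/4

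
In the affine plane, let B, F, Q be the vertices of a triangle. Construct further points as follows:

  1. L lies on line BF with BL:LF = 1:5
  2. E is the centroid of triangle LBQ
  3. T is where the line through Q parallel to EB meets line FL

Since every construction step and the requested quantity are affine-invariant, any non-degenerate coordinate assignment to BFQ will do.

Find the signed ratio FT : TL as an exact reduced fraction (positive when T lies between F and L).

FT:TL = -7/2

Choose coordinates B = (0, 0), F = (1, 0), Q = (0, 1).
1. L lies on line BF with BL:LF = 1:5 ⇒ L = (1/6, 0)
2. E is the centroid of triangle LBQ ⇒ E = (1/18, 1/3)
3. T is where the line through Q parallel to EB meets line FL ⇒ T = (-1/6, 0)
T = F + t·(L−F) with t = 7/5, so FT:TL = t:(1−t) = 7/5:-2/5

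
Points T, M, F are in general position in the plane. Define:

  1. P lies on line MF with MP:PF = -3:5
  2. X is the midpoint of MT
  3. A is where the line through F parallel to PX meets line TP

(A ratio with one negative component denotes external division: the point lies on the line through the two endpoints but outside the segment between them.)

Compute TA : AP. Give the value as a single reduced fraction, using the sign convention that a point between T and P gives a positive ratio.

Choose coordinates T = (0, 0), M = (1, 0), F = (0, 1).
1. P lies on line MF with MP:PF = -3:5 ⇒ P = (5/2, -3/2)
2. X is the midpoint of MT ⇒ X = (1/2, 0)
3. A is where the line through F parallel to PX meets line TP ⇒ A = (20/3, -4)
A = T + t·(P−T) with t = 8/3, so TA:AP = t:(1−t) = 8/3:-5/3

TA:AP = -8/5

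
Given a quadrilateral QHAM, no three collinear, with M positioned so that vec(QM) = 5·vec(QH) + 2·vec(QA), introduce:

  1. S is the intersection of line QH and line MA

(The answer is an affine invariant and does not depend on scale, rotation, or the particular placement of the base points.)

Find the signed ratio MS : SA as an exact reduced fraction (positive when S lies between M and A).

MS:SA = -2

Work in coordinates with Q = (0, 0), H = (1, 0), A = (0, 1), M = (5, 2).
1. S is the intersection of line QH and line MA ⇒ S = (-5, 0)
S = M + t·(A−M) with t = 2, so MS:SA = t:(1−t) = 2:-1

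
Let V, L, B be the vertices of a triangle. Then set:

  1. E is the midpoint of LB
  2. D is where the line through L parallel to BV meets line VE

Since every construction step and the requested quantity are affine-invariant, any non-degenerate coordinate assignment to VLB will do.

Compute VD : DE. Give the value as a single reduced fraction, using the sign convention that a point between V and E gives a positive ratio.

VD:DE = -2

Choose coordinates V = (0, 0), L = (1, 0), B = (0, 1).
1. E is the midpoint of LB ⇒ E = (1/2, 1/2)
2. D is where the line through L parallel to BV meets line VE ⇒ D = (1, 1)
D = V + t·(E−V) with t = 2, so VD:DE = t:(1−t) = 2:-1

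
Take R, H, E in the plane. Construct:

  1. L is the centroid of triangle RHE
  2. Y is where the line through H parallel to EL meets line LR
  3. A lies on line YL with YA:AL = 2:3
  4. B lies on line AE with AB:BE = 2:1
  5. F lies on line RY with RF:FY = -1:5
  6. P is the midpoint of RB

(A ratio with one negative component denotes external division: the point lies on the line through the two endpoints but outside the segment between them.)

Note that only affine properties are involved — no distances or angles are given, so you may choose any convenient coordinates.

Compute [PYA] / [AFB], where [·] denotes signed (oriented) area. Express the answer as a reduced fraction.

[PYA]:[AFB] = 2/21

Assign R = (0, 0), H = (1, 0), E = (0, 1) — the answer is frame-independent, so this choice is without loss of generality.
1. L is the centroid of triangle RHE ⇒ L = (1/3, 1/3)
2. Y is where the line through H parallel to EL meets line LR ⇒ Y = (2/3, 2/3)
3. A lies on line YL with YA:AL = 2:3 ⇒ A = (8/15, 8/15)
4. B lies on line AE with AB:BE = 2:1 ⇒ B = (8/45, 38/45)
5. F lies on line RY with RF:FY = -1:5 ⇒ F = (-1/6, -1/6)
6. P is the midpoint of RB ⇒ P = (4/45, 19/45)
2·[PYA] = -2/45, 2·[AFB] = -7/15
[PYA]:[AFB] = -2/45:-7/15 = 2/21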